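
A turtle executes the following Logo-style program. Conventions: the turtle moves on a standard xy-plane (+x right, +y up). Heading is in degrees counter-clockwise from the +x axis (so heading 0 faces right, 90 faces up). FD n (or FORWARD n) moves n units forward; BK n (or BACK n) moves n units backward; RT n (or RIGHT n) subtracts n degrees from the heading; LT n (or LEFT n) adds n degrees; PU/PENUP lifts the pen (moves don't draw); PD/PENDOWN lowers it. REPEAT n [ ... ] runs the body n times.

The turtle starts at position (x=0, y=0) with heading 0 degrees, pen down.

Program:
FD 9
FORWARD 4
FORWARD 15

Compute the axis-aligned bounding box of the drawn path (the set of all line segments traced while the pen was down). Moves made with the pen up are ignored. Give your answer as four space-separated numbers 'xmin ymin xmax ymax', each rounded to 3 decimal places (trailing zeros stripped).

Executing turtle program step by step:
Start: pos=(0,0), heading=0, pen down
FD 9: (0,0) -> (9,0) [heading=0, draw]
FD 4: (9,0) -> (13,0) [heading=0, draw]
FD 15: (13,0) -> (28,0) [heading=0, draw]
Final: pos=(28,0), heading=0, 3 segment(s) drawn

Segment endpoints: x in {0, 9, 13, 28}, y in {0}
xmin=0, ymin=0, xmax=28, ymax=0

Answer: 0 0 28 0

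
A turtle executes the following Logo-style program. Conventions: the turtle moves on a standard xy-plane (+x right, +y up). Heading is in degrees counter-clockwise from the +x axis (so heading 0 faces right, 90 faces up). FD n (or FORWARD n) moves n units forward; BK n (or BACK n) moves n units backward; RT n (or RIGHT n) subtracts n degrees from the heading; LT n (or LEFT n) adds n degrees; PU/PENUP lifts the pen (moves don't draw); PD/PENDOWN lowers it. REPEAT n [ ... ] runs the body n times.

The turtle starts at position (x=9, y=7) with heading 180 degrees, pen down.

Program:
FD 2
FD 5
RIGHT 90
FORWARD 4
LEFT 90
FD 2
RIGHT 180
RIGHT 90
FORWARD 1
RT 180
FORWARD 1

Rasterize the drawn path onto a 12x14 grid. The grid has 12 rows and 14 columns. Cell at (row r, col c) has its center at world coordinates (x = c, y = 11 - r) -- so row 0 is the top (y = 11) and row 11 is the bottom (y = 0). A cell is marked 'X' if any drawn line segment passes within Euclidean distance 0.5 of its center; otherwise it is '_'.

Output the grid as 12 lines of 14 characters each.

Answer: XXX___________
X_X___________
__X___________
__X___________
__XXXXXXXX____
______________
______________
______________
______________
______________
______________
______________

Derivation:
Segment 0: (9,7) -> (7,7)
Segment 1: (7,7) -> (2,7)
Segment 2: (2,7) -> (2,11)
Segment 3: (2,11) -> (0,11)
Segment 4: (0,11) -> (0,10)
Segment 5: (0,10) -> (0,11)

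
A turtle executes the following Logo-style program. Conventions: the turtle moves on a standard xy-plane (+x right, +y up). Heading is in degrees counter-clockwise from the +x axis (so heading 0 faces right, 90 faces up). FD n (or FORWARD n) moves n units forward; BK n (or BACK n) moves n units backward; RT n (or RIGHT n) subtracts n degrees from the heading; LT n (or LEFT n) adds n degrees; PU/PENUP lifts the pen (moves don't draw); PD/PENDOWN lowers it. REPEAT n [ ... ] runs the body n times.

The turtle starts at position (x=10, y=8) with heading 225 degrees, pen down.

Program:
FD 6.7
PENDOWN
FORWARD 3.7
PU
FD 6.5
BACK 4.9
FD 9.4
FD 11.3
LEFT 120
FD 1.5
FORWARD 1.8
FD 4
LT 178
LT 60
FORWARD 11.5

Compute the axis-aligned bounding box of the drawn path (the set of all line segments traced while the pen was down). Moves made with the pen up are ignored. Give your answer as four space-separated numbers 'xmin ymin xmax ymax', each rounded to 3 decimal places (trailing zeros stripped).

Answer: 2.646 0.646 10 8

Derivation:
Executing turtle program step by step:
Start: pos=(10,8), heading=225, pen down
FD 6.7: (10,8) -> (5.262,3.262) [heading=225, draw]
PD: pen down
FD 3.7: (5.262,3.262) -> (2.646,0.646) [heading=225, draw]
PU: pen up
FD 6.5: (2.646,0.646) -> (-1.95,-3.95) [heading=225, move]
BK 4.9: (-1.95,-3.95) -> (1.515,-0.485) [heading=225, move]
FD 9.4: (1.515,-0.485) -> (-5.132,-7.132) [heading=225, move]
FD 11.3: (-5.132,-7.132) -> (-13.122,-15.122) [heading=225, move]
LT 120: heading 225 -> 345
FD 1.5: (-13.122,-15.122) -> (-11.674,-15.511) [heading=345, move]
FD 1.8: (-11.674,-15.511) -> (-9.935,-15.976) [heading=345, move]
FD 4: (-9.935,-15.976) -> (-6.071,-17.012) [heading=345, move]
LT 178: heading 345 -> 163
LT 60: heading 163 -> 223
FD 11.5: (-6.071,-17.012) -> (-14.482,-24.855) [heading=223, move]
Final: pos=(-14.482,-24.855), heading=223, 2 segment(s) drawn

Segment endpoints: x in {2.646, 5.262, 10}, y in {0.646, 3.262, 8}
xmin=2.646, ymin=0.646, xmax=10, ymax=8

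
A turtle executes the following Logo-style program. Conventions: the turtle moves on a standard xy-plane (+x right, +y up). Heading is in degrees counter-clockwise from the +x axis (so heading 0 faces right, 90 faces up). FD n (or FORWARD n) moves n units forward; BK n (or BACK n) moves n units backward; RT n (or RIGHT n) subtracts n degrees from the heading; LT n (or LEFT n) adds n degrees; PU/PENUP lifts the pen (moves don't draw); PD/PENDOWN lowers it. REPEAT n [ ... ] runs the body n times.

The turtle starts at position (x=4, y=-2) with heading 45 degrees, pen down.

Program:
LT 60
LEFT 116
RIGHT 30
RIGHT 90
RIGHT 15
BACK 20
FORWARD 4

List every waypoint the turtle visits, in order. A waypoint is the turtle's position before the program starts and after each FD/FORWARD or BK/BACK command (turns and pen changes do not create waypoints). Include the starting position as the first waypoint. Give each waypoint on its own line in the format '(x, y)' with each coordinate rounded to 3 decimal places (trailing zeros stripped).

Executing turtle program step by step:
Start: pos=(4,-2), heading=45, pen down
LT 60: heading 45 -> 105
LT 116: heading 105 -> 221
RT 30: heading 221 -> 191
RT 90: heading 191 -> 101
RT 15: heading 101 -> 86
BK 20: (4,-2) -> (2.605,-21.951) [heading=86, draw]
FD 4: (2.605,-21.951) -> (2.884,-17.961) [heading=86, draw]
Final: pos=(2.884,-17.961), heading=86, 2 segment(s) drawn
Waypoints (3 total):
(4, -2)
(2.605, -21.951)
(2.884, -17.961)

Answer: (4, -2)
(2.605, -21.951)
(2.884, -17.961)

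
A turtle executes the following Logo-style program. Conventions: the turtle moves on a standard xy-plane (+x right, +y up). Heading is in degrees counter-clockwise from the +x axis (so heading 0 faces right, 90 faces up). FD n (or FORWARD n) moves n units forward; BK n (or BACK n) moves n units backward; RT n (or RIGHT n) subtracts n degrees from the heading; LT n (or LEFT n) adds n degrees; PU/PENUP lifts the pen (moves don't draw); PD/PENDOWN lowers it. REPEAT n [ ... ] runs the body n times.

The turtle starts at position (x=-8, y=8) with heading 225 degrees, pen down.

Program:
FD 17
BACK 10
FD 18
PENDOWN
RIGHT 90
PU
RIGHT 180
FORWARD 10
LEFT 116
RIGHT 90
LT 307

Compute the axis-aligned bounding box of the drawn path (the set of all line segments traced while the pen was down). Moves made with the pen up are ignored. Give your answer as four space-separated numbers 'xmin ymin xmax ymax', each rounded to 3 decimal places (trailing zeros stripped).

Answer: -25.678 -9.678 -8 8

Derivation:
Executing turtle program step by step:
Start: pos=(-8,8), heading=225, pen down
FD 17: (-8,8) -> (-20.021,-4.021) [heading=225, draw]
BK 10: (-20.021,-4.021) -> (-12.95,3.05) [heading=225, draw]
FD 18: (-12.95,3.05) -> (-25.678,-9.678) [heading=225, draw]
PD: pen down
RT 90: heading 225 -> 135
PU: pen up
RT 180: heading 135 -> 315
FD 10: (-25.678,-9.678) -> (-18.607,-16.749) [heading=315, move]
LT 116: heading 315 -> 71
RT 90: heading 71 -> 341
LT 307: heading 341 -> 288
Final: pos=(-18.607,-16.749), heading=288, 3 segment(s) drawn

Segment endpoints: x in {-25.678, -20.021, -12.95, -8}, y in {-9.678, -4.021, 3.05, 8}
xmin=-25.678, ymin=-9.678, xmax=-8, ymax=8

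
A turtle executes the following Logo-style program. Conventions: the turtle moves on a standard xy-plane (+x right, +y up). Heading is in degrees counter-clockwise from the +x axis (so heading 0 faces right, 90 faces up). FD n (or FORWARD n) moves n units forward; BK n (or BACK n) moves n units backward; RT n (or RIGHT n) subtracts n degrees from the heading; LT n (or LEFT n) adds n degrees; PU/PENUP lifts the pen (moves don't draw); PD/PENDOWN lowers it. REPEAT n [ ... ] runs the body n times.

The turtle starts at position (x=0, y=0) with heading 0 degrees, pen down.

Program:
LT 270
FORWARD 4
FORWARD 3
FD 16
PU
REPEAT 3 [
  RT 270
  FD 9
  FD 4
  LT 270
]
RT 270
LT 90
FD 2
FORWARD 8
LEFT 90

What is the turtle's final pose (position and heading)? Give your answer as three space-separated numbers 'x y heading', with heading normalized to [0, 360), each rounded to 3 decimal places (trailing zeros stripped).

Executing turtle program step by step:
Start: pos=(0,0), heading=0, pen down
LT 270: heading 0 -> 270
FD 4: (0,0) -> (0,-4) [heading=270, draw]
FD 3: (0,-4) -> (0,-7) [heading=270, draw]
FD 16: (0,-7) -> (0,-23) [heading=270, draw]
PU: pen up
REPEAT 3 [
  -- iteration 1/3 --
  RT 270: heading 270 -> 0
  FD 9: (0,-23) -> (9,-23) [heading=0, move]
  FD 4: (9,-23) -> (13,-23) [heading=0, move]
  LT 270: heading 0 -> 270
  -- iteration 2/3 --
  RT 270: heading 270 -> 0
  FD 9: (13,-23) -> (22,-23) [heading=0, move]
  FD 4: (22,-23) -> (26,-23) [heading=0, move]
  LT 270: heading 0 -> 270
  -- iteration 3/3 --
  RT 270: heading 270 -> 0
  FD 9: (26,-23) -> (35,-23) [heading=0, move]
  FD 4: (35,-23) -> (39,-23) [heading=0, move]
  LT 270: heading 0 -> 270
]
RT 270: heading 270 -> 0
LT 90: heading 0 -> 90
FD 2: (39,-23) -> (39,-21) [heading=90, move]
FD 8: (39,-21) -> (39,-13) [heading=90, move]
LT 90: heading 90 -> 180
Final: pos=(39,-13), heading=180, 3 segment(s) drawn

Answer: 39 -13 180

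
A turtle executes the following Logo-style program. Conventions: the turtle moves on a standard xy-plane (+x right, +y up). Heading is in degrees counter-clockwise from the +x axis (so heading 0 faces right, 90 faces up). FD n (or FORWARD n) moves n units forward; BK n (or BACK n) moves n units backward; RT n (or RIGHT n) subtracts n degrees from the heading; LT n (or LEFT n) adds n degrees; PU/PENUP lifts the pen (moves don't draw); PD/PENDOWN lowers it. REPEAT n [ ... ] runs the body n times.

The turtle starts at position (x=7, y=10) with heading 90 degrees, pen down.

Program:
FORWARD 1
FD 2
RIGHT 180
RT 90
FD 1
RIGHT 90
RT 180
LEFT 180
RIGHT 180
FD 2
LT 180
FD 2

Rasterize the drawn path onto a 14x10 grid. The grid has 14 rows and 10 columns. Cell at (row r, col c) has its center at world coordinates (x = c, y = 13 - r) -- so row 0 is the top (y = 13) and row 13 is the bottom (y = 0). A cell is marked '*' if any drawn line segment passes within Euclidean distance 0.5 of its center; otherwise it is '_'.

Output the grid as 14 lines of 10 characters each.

Segment 0: (7,10) -> (7,11)
Segment 1: (7,11) -> (7,13)
Segment 2: (7,13) -> (6,13)
Segment 3: (6,13) -> (6,11)
Segment 4: (6,11) -> (6,13)

Answer: ______**__
______**__
______**__
_______*__
__________
__________
__________
__________
__________
__________
__________
__________
__________
__________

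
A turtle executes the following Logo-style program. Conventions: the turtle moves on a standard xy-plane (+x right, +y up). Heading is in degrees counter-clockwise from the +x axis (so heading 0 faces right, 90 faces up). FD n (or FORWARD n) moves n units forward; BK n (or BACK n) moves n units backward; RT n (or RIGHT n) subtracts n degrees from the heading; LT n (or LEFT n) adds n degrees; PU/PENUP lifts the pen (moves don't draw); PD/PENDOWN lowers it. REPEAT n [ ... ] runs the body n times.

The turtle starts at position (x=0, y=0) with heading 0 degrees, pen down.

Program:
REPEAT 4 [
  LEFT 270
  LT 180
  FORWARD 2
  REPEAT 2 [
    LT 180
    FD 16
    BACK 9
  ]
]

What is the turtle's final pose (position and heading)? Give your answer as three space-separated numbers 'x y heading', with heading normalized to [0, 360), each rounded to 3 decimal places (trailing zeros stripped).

Answer: 0 0 0

Derivation:
Executing turtle program step by step:
Start: pos=(0,0), heading=0, pen down
REPEAT 4 [
  -- iteration 1/4 --
  LT 270: heading 0 -> 270
  LT 180: heading 270 -> 90
  FD 2: (0,0) -> (0,2) [heading=90, draw]
  REPEAT 2 [
    -- iteration 1/2 --
    LT 180: heading 90 -> 270
    FD 16: (0,2) -> (0,-14) [heading=270, draw]
    BK 9: (0,-14) -> (0,-5) [heading=270, draw]
    -- iteration 2/2 --
    LT 180: heading 270 -> 90
    FD 16: (0,-5) -> (0,11) [heading=90, draw]
    BK 9: (0,11) -> (0,2) [heading=90, draw]
  ]
  -- iteration 2/4 --
  LT 270: heading 90 -> 0
  LT 180: heading 0 -> 180
  FD 2: (0,2) -> (-2,2) [heading=180, draw]
  REPEAT 2 [
    -- iteration 1/2 --
    LT 180: heading 180 -> 0
    FD 16: (-2,2) -> (14,2) [heading=0, draw]
    BK 9: (14,2) -> (5,2) [heading=0, draw]
    -- iteration 2/2 --
    LT 180: heading 0 -> 180
    FD 16: (5,2) -> (-11,2) [heading=180, draw]
    BK 9: (-11,2) -> (-2,2) [heading=180, draw]
  ]
  -- iteration 3/4 --
  LT 270: heading 180 -> 90
  LT 180: heading 90 -> 270
  FD 2: (-2,2) -> (-2,0) [heading=270, draw]
  REPEAT 2 [
    -- iteration 1/2 --
    LT 180: heading 270 -> 90
    FD 16: (-2,0) -> (-2,16) [heading=90, draw]
    BK 9: (-2,16) -> (-2,7) [heading=90, draw]
    -- iteration 2/2 --
    LT 180: heading 90 -> 270
    FD 16: (-2,7) -> (-2,-9) [heading=270, draw]
    BK 9: (-2,-9) -> (-2,0) [heading=270, draw]
  ]
  -- iteration 4/4 --
  LT 270: heading 270 -> 180
  LT 180: heading 180 -> 0
  FD 2: (-2,0) -> (0,0) [heading=0, draw]
  REPEAT 2 [
    -- iteration 1/2 --
    LT 180: heading 0 -> 180
    FD 16: (0,0) -> (-16,0) [heading=180, draw]
    BK 9: (-16,0) -> (-7,0) [heading=180, draw]
    -- iteration 2/2 --
    LT 180: heading 180 -> 0
    FD 16: (-7,0) -> (9,0) [heading=0, draw]
    BK 9: (9,0) -> (0,0) [heading=0, draw]
  ]
]
Final: pos=(0,0), heading=0, 20 segment(s) drawn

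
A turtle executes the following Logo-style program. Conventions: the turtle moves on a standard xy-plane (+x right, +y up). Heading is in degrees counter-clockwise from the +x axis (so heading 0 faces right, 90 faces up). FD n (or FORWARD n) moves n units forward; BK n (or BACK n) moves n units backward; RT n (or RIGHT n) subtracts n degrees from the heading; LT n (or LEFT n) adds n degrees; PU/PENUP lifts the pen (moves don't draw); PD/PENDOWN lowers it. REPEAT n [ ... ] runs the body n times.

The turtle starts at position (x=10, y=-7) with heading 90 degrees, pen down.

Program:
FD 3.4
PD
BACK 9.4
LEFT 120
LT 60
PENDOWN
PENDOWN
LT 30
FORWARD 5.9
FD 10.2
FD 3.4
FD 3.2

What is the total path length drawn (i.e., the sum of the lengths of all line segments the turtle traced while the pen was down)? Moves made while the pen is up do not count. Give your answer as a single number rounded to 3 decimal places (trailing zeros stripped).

Executing turtle program step by step:
Start: pos=(10,-7), heading=90, pen down
FD 3.4: (10,-7) -> (10,-3.6) [heading=90, draw]
PD: pen down
BK 9.4: (10,-3.6) -> (10,-13) [heading=90, draw]
LT 120: heading 90 -> 210
LT 60: heading 210 -> 270
PD: pen down
PD: pen down
LT 30: heading 270 -> 300
FD 5.9: (10,-13) -> (12.95,-18.11) [heading=300, draw]
FD 10.2: (12.95,-18.11) -> (18.05,-26.943) [heading=300, draw]
FD 3.4: (18.05,-26.943) -> (19.75,-29.887) [heading=300, draw]
FD 3.2: (19.75,-29.887) -> (21.35,-32.659) [heading=300, draw]
Final: pos=(21.35,-32.659), heading=300, 6 segment(s) drawn

Segment lengths:
  seg 1: (10,-7) -> (10,-3.6), length = 3.4
  seg 2: (10,-3.6) -> (10,-13), length = 9.4
  seg 3: (10,-13) -> (12.95,-18.11), length = 5.9
  seg 4: (12.95,-18.11) -> (18.05,-26.943), length = 10.2
  seg 5: (18.05,-26.943) -> (19.75,-29.887), length = 3.4
  seg 6: (19.75,-29.887) -> (21.35,-32.659), length = 3.2
Total = 35.5

Answer: 35.5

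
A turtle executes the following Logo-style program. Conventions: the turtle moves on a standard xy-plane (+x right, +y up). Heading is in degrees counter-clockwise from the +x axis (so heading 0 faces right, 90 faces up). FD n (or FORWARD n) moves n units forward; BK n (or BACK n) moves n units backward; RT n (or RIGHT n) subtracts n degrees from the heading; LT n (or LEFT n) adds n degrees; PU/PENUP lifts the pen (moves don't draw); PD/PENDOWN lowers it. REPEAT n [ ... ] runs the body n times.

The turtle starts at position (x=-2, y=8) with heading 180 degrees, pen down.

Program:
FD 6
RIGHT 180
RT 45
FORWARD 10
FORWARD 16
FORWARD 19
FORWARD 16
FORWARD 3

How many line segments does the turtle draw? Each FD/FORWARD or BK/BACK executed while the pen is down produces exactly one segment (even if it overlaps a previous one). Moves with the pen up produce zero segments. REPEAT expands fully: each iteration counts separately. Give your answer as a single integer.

Executing turtle program step by step:
Start: pos=(-2,8), heading=180, pen down
FD 6: (-2,8) -> (-8,8) [heading=180, draw]
RT 180: heading 180 -> 0
RT 45: heading 0 -> 315
FD 10: (-8,8) -> (-0.929,0.929) [heading=315, draw]
FD 16: (-0.929,0.929) -> (10.385,-10.385) [heading=315, draw]
FD 19: (10.385,-10.385) -> (23.82,-23.82) [heading=315, draw]
FD 16: (23.82,-23.82) -> (35.134,-35.134) [heading=315, draw]
FD 3: (35.134,-35.134) -> (37.255,-37.255) [heading=315, draw]
Final: pos=(37.255,-37.255), heading=315, 6 segment(s) drawn
Segments drawn: 6

Answer: 6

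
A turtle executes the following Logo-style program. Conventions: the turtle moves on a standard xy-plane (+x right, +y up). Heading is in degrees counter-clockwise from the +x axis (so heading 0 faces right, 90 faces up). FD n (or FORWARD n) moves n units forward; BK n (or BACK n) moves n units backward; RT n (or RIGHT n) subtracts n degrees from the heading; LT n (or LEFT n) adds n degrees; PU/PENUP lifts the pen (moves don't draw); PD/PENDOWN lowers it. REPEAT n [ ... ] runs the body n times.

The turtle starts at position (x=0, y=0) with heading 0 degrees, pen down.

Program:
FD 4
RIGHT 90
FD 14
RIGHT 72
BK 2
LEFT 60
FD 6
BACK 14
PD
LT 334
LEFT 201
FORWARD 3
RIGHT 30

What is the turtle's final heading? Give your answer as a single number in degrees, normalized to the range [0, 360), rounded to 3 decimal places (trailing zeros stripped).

Executing turtle program step by step:
Start: pos=(0,0), heading=0, pen down
FD 4: (0,0) -> (4,0) [heading=0, draw]
RT 90: heading 0 -> 270
FD 14: (4,0) -> (4,-14) [heading=270, draw]
RT 72: heading 270 -> 198
BK 2: (4,-14) -> (5.902,-13.382) [heading=198, draw]
LT 60: heading 198 -> 258
FD 6: (5.902,-13.382) -> (4.655,-19.251) [heading=258, draw]
BK 14: (4.655,-19.251) -> (7.565,-5.557) [heading=258, draw]
PD: pen down
LT 334: heading 258 -> 232
LT 201: heading 232 -> 73
FD 3: (7.565,-5.557) -> (8.443,-2.688) [heading=73, draw]
RT 30: heading 73 -> 43
Final: pos=(8.443,-2.688), heading=43, 6 segment(s) drawn

Answer: 43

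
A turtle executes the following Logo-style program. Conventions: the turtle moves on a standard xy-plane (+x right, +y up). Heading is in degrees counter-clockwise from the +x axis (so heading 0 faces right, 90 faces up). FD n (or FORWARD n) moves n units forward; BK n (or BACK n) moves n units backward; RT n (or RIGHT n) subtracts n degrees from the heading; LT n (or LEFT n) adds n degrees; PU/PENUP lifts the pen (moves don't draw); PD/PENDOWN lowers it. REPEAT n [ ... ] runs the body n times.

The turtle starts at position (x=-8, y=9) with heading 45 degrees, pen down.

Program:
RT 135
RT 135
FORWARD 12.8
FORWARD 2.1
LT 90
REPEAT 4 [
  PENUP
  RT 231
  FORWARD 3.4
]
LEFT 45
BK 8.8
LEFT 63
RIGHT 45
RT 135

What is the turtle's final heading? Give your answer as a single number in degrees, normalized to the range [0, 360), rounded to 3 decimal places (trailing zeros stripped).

Answer: 309

Derivation:
Executing turtle program step by step:
Start: pos=(-8,9), heading=45, pen down
RT 135: heading 45 -> 270
RT 135: heading 270 -> 135
FD 12.8: (-8,9) -> (-17.051,18.051) [heading=135, draw]
FD 2.1: (-17.051,18.051) -> (-18.536,19.536) [heading=135, draw]
LT 90: heading 135 -> 225
REPEAT 4 [
  -- iteration 1/4 --
  PU: pen up
  RT 231: heading 225 -> 354
  FD 3.4: (-18.536,19.536) -> (-15.155,19.18) [heading=354, move]
  -- iteration 2/4 --
  PU: pen up
  RT 231: heading 354 -> 123
  FD 3.4: (-15.155,19.18) -> (-17.006,22.032) [heading=123, move]
  -- iteration 3/4 --
  PU: pen up
  RT 231: heading 123 -> 252
  FD 3.4: (-17.006,22.032) -> (-18.057,18.798) [heading=252, move]
  -- iteration 4/4 --
  PU: pen up
  RT 231: heading 252 -> 21
  FD 3.4: (-18.057,18.798) -> (-14.883,20.017) [heading=21, move]
]
LT 45: heading 21 -> 66
BK 8.8: (-14.883,20.017) -> (-18.462,11.978) [heading=66, move]
LT 63: heading 66 -> 129
RT 45: heading 129 -> 84
RT 135: heading 84 -> 309
Final: pos=(-18.462,11.978), heading=309, 2 segment(s) drawn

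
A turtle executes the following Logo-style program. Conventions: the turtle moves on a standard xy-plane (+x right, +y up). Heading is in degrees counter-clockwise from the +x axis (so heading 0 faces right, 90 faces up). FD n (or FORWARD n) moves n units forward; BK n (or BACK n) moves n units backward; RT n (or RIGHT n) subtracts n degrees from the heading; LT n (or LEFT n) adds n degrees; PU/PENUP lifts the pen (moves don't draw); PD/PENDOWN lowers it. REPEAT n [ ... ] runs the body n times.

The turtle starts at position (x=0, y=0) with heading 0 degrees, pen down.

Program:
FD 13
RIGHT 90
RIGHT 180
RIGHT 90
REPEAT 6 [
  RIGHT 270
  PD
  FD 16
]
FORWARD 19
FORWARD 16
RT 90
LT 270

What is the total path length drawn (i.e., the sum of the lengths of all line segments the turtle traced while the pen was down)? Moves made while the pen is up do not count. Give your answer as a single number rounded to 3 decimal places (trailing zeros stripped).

Executing turtle program step by step:
Start: pos=(0,0), heading=0, pen down
FD 13: (0,0) -> (13,0) [heading=0, draw]
RT 90: heading 0 -> 270
RT 180: heading 270 -> 90
RT 90: heading 90 -> 0
REPEAT 6 [
  -- iteration 1/6 --
  RT 270: heading 0 -> 90
  PD: pen down
  FD 16: (13,0) -> (13,16) [heading=90, draw]
  -- iteration 2/6 --
  RT 270: heading 90 -> 180
  PD: pen down
  FD 16: (13,16) -> (-3,16) [heading=180, draw]
  -- iteration 3/6 --
  RT 270: heading 180 -> 270
  PD: pen down
  FD 16: (-3,16) -> (-3,0) [heading=270, draw]
  -- iteration 4/6 --
  RT 270: heading 270 -> 0
  PD: pen down
  FD 16: (-3,0) -> (13,0) [heading=0, draw]
  -- iteration 5/6 --
  RT 270: heading 0 -> 90
  PD: pen down
  FD 16: (13,0) -> (13,16) [heading=90, draw]
  -- iteration 6/6 --
  RT 270: heading 90 -> 180
  PD: pen down
  FD 16: (13,16) -> (-3,16) [heading=180, draw]
]
FD 19: (-3,16) -> (-22,16) [heading=180, draw]
FD 16: (-22,16) -> (-38,16) [heading=180, draw]
RT 90: heading 180 -> 90
LT 270: heading 90 -> 0
Final: pos=(-38,16), heading=0, 9 segment(s) drawn

Segment lengths:
  seg 1: (0,0) -> (13,0), length = 13
  seg 2: (13,0) -> (13,16), length = 16
  seg 3: (13,16) -> (-3,16), length = 16
  seg 4: (-3,16) -> (-3,0), length = 16
  seg 5: (-3,0) -> (13,0), length = 16
  seg 6: (13,0) -> (13,16), length = 16
  seg 7: (13,16) -> (-3,16), length = 16
  seg 8: (-3,16) -> (-22,16), length = 19
  seg 9: (-22,16) -> (-38,16), length = 16
Total = 144

Answer: 144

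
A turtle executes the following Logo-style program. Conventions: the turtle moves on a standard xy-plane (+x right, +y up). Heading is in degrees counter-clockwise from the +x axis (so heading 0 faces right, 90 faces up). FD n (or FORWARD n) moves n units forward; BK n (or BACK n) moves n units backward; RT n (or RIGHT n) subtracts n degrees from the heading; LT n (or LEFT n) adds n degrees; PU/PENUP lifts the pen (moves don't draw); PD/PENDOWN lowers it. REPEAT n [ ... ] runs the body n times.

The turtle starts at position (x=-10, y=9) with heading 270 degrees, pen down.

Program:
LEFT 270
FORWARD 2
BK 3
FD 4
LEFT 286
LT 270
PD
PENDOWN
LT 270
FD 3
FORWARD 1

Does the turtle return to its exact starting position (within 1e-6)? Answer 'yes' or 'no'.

Answer: no

Derivation:
Executing turtle program step by step:
Start: pos=(-10,9), heading=270, pen down
LT 270: heading 270 -> 180
FD 2: (-10,9) -> (-12,9) [heading=180, draw]
BK 3: (-12,9) -> (-9,9) [heading=180, draw]
FD 4: (-9,9) -> (-13,9) [heading=180, draw]
LT 286: heading 180 -> 106
LT 270: heading 106 -> 16
PD: pen down
PD: pen down
LT 270: heading 16 -> 286
FD 3: (-13,9) -> (-12.173,6.116) [heading=286, draw]
FD 1: (-12.173,6.116) -> (-11.897,5.155) [heading=286, draw]
Final: pos=(-11.897,5.155), heading=286, 5 segment(s) drawn

Start position: (-10, 9)
Final position: (-11.897, 5.155)
Distance = 4.288; >= 1e-6 -> NOT closed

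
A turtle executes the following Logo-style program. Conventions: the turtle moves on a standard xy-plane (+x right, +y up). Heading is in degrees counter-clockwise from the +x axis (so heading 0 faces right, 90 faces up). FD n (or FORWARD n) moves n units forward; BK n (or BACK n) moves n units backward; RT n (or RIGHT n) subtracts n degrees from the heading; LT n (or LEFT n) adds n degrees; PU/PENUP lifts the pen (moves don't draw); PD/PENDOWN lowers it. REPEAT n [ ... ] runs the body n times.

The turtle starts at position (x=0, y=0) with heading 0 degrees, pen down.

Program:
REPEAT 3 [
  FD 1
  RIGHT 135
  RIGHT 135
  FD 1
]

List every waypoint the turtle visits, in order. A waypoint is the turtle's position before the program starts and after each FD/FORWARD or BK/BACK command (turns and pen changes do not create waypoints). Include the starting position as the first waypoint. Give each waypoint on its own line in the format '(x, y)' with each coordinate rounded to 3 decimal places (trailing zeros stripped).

Answer: (0, 0)
(1, 0)
(1, 1)
(1, 2)
(0, 2)
(-1, 2)
(-1, 1)

Derivation:
Executing turtle program step by step:
Start: pos=(0,0), heading=0, pen down
REPEAT 3 [
  -- iteration 1/3 --
  FD 1: (0,0) -> (1,0) [heading=0, draw]
  RT 135: heading 0 -> 225
  RT 135: heading 225 -> 90
  FD 1: (1,0) -> (1,1) [heading=90, draw]
  -- iteration 2/3 --
  FD 1: (1,1) -> (1,2) [heading=90, draw]
  RT 135: heading 90 -> 315
  RT 135: heading 315 -> 180
  FD 1: (1,2) -> (0,2) [heading=180, draw]
  -- iteration 3/3 --
  FD 1: (0,2) -> (-1,2) [heading=180, draw]
  RT 135: heading 180 -> 45
  RT 135: heading 45 -> 270
  FD 1: (-1,2) -> (-1,1) [heading=270, draw]
]
Final: pos=(-1,1), heading=270, 6 segment(s) drawn
Waypoints (7 total):
(0, 0)
(1, 0)
(1, 1)
(1, 2)
(0, 2)
(-1, 2)
(-1, 1)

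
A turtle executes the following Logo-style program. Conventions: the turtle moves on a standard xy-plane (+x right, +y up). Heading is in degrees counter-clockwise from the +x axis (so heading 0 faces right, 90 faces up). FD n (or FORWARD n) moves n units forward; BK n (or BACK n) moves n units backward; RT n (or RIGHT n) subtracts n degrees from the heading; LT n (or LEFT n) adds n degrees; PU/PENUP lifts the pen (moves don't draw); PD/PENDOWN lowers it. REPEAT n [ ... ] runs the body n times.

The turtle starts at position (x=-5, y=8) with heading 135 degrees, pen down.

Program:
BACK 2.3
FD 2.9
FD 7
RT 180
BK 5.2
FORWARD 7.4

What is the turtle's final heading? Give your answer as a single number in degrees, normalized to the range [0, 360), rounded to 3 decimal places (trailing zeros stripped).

Executing turtle program step by step:
Start: pos=(-5,8), heading=135, pen down
BK 2.3: (-5,8) -> (-3.374,6.374) [heading=135, draw]
FD 2.9: (-3.374,6.374) -> (-5.424,8.424) [heading=135, draw]
FD 7: (-5.424,8.424) -> (-10.374,13.374) [heading=135, draw]
RT 180: heading 135 -> 315
BK 5.2: (-10.374,13.374) -> (-14.051,17.051) [heading=315, draw]
FD 7.4: (-14.051,17.051) -> (-8.818,11.818) [heading=315, draw]
Final: pos=(-8.818,11.818), heading=315, 5 segment(s) drawn

Answer: 315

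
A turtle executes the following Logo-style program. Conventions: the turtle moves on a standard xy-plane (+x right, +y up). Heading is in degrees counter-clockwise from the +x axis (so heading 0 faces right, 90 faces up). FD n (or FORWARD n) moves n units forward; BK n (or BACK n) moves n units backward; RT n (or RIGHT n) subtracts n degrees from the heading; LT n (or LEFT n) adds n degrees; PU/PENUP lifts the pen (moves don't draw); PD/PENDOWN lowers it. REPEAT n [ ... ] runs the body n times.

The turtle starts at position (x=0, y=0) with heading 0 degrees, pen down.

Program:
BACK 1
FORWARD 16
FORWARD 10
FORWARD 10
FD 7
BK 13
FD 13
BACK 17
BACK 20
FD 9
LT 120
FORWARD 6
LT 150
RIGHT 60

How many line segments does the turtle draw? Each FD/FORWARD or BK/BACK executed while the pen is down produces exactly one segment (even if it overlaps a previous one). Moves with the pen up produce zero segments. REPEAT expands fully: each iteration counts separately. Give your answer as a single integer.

Answer: 11

Derivation:
Executing turtle program step by step:
Start: pos=(0,0), heading=0, pen down
BK 1: (0,0) -> (-1,0) [heading=0, draw]
FD 16: (-1,0) -> (15,0) [heading=0, draw]
FD 10: (15,0) -> (25,0) [heading=0, draw]
FD 10: (25,0) -> (35,0) [heading=0, draw]
FD 7: (35,0) -> (42,0) [heading=0, draw]
BK 13: (42,0) -> (29,0) [heading=0, draw]
FD 13: (29,0) -> (42,0) [heading=0, draw]
BK 17: (42,0) -> (25,0) [heading=0, draw]
BK 20: (25,0) -> (5,0) [heading=0, draw]
FD 9: (5,0) -> (14,0) [heading=0, draw]
LT 120: heading 0 -> 120
FD 6: (14,0) -> (11,5.196) [heading=120, draw]
LT 150: heading 120 -> 270
RT 60: heading 270 -> 210
Final: pos=(11,5.196), heading=210, 11 segment(s) drawn
Segments drawn: 11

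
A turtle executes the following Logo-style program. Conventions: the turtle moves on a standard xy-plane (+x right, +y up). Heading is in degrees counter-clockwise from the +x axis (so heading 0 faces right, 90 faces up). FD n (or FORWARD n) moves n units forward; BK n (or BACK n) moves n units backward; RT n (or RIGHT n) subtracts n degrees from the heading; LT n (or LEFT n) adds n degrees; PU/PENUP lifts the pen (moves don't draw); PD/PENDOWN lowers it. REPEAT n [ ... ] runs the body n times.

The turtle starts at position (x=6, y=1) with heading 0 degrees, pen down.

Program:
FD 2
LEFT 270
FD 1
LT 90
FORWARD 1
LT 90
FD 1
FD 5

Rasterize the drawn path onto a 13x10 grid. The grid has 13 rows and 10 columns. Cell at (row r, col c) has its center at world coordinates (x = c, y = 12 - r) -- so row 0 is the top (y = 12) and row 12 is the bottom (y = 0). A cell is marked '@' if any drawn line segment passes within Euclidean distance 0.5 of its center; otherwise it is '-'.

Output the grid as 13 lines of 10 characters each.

Segment 0: (6,1) -> (8,1)
Segment 1: (8,1) -> (8,0)
Segment 2: (8,0) -> (9,-0)
Segment 3: (9,-0) -> (9,1)
Segment 4: (9,1) -> (9,6)

Answer: ----------
----------
----------
----------
----------
----------
---------@
---------@
---------@
---------@
---------@
------@@@@
--------@@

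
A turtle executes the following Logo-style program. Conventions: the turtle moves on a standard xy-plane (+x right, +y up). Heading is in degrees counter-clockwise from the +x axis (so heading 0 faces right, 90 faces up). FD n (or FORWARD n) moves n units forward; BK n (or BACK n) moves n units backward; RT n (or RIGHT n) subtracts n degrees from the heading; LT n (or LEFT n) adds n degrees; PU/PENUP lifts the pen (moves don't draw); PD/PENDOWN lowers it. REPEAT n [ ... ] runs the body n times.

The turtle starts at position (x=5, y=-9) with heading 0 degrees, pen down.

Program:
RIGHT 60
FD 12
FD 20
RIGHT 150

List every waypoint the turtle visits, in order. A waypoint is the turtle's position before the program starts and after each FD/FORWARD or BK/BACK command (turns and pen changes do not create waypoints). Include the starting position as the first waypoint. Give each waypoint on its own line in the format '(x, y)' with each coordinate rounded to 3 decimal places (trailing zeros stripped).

Executing turtle program step by step:
Start: pos=(5,-9), heading=0, pen down
RT 60: heading 0 -> 300
FD 12: (5,-9) -> (11,-19.392) [heading=300, draw]
FD 20: (11,-19.392) -> (21,-36.713) [heading=300, draw]
RT 150: heading 300 -> 150
Final: pos=(21,-36.713), heading=150, 2 segment(s) drawn
Waypoints (3 total):
(5, -9)
(11, -19.392)
(21, -36.713)

Answer: (5, -9)
(11, -19.392)
(21, -36.713)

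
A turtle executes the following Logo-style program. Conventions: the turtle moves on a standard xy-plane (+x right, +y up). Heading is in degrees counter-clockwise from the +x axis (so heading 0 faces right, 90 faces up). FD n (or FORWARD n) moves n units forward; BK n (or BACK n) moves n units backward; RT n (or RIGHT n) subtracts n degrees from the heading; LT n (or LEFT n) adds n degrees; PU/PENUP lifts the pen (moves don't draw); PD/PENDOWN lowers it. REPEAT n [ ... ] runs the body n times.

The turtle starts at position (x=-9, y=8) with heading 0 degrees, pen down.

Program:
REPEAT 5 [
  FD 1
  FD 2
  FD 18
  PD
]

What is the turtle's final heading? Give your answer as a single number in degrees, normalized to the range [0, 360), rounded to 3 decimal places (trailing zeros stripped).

Answer: 0

Derivation:
Executing turtle program step by step:
Start: pos=(-9,8), heading=0, pen down
REPEAT 5 [
  -- iteration 1/5 --
  FD 1: (-9,8) -> (-8,8) [heading=0, draw]
  FD 2: (-8,8) -> (-6,8) [heading=0, draw]
  FD 18: (-6,8) -> (12,8) [heading=0, draw]
  PD: pen down
  -- iteration 2/5 --
  FD 1: (12,8) -> (13,8) [heading=0, draw]
  FD 2: (13,8) -> (15,8) [heading=0, draw]
  FD 18: (15,8) -> (33,8) [heading=0, draw]
  PD: pen down
  -- iteration 3/5 --
  FD 1: (33,8) -> (34,8) [heading=0, draw]
  FD 2: (34,8) -> (36,8) [heading=0, draw]
  FD 18: (36,8) -> (54,8) [heading=0, draw]
  PD: pen down
  -- iteration 4/5 --
  FD 1: (54,8) -> (55,8) [heading=0, draw]
  FD 2: (55,8) -> (57,8) [heading=0, draw]
  FD 18: (57,8) -> (75,8) [heading=0, draw]
  PD: pen down
  -- iteration 5/5 --
  FD 1: (75,8) -> (76,8) [heading=0, draw]
  FD 2: (76,8) -> (78,8) [heading=0, draw]
  FD 18: (78,8) -> (96,8) [heading=0, draw]
  PD: pen down
]
Final: pos=(96,8), heading=0, 15 segment(s) drawn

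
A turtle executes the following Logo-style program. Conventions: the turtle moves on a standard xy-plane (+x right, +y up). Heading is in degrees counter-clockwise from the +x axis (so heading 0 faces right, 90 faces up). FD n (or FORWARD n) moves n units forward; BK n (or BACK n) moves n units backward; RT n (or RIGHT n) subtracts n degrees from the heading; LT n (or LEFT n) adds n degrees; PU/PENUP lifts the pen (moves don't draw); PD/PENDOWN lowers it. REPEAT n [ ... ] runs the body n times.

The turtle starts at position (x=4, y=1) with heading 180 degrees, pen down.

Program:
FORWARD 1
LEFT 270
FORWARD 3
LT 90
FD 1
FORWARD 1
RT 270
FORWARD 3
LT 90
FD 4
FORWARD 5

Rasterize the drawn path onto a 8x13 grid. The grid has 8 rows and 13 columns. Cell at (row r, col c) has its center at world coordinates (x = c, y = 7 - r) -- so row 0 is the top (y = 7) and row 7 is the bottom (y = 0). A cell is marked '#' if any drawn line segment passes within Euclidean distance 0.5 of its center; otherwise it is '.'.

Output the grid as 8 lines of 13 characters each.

Answer: .............
.............
.............
.###.........
.#.#.........
.#.#.........
.##########..
.............

Derivation:
Segment 0: (4,1) -> (3,1)
Segment 1: (3,1) -> (3,4)
Segment 2: (3,4) -> (2,4)
Segment 3: (2,4) -> (1,4)
Segment 4: (1,4) -> (1,1)
Segment 5: (1,1) -> (5,1)
Segment 6: (5,1) -> (10,1)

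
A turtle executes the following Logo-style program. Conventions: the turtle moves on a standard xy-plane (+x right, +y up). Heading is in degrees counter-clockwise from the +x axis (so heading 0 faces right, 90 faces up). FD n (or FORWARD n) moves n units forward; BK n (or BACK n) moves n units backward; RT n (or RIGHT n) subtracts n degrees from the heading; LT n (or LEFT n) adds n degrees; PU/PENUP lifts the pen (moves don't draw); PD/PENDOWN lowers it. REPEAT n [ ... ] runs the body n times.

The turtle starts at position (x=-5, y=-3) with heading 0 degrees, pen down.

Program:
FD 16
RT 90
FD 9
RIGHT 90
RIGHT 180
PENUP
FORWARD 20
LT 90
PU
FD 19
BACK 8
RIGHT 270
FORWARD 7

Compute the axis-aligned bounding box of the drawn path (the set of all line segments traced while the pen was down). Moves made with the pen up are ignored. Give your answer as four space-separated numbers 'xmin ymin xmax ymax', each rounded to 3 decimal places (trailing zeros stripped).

Answer: -5 -12 11 -3

Derivation:
Executing turtle program step by step:
Start: pos=(-5,-3), heading=0, pen down
FD 16: (-5,-3) -> (11,-3) [heading=0, draw]
RT 90: heading 0 -> 270
FD 9: (11,-3) -> (11,-12) [heading=270, draw]
RT 90: heading 270 -> 180
RT 180: heading 180 -> 0
PU: pen up
FD 20: (11,-12) -> (31,-12) [heading=0, move]
LT 90: heading 0 -> 90
PU: pen up
FD 19: (31,-12) -> (31,7) [heading=90, move]
BK 8: (31,7) -> (31,-1) [heading=90, move]
RT 270: heading 90 -> 180
FD 7: (31,-1) -> (24,-1) [heading=180, move]
Final: pos=(24,-1), heading=180, 2 segment(s) drawn

Segment endpoints: x in {-5, 11}, y in {-12, -3}
xmin=-5, ymin=-12, xmax=11, ymax=-3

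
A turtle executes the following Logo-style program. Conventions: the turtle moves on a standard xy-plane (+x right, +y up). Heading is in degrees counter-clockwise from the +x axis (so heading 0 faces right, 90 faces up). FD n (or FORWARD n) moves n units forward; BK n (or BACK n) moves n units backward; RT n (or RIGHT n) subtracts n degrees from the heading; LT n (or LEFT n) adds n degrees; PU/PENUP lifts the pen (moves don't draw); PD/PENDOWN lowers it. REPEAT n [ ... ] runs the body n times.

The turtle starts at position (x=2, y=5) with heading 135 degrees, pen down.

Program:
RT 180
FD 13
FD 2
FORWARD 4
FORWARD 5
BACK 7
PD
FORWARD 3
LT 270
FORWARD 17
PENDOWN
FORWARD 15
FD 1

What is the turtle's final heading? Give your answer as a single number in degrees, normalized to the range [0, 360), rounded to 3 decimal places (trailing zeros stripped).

Executing turtle program step by step:
Start: pos=(2,5), heading=135, pen down
RT 180: heading 135 -> 315
FD 13: (2,5) -> (11.192,-4.192) [heading=315, draw]
FD 2: (11.192,-4.192) -> (12.607,-5.607) [heading=315, draw]
FD 4: (12.607,-5.607) -> (15.435,-8.435) [heading=315, draw]
FD 5: (15.435,-8.435) -> (18.971,-11.971) [heading=315, draw]
BK 7: (18.971,-11.971) -> (14.021,-7.021) [heading=315, draw]
PD: pen down
FD 3: (14.021,-7.021) -> (16.142,-9.142) [heading=315, draw]
LT 270: heading 315 -> 225
FD 17: (16.142,-9.142) -> (4.121,-21.163) [heading=225, draw]
PD: pen down
FD 15: (4.121,-21.163) -> (-6.485,-31.77) [heading=225, draw]
FD 1: (-6.485,-31.77) -> (-7.192,-32.477) [heading=225, draw]
Final: pos=(-7.192,-32.477), heading=225, 9 segment(s) drawn

Answer: 225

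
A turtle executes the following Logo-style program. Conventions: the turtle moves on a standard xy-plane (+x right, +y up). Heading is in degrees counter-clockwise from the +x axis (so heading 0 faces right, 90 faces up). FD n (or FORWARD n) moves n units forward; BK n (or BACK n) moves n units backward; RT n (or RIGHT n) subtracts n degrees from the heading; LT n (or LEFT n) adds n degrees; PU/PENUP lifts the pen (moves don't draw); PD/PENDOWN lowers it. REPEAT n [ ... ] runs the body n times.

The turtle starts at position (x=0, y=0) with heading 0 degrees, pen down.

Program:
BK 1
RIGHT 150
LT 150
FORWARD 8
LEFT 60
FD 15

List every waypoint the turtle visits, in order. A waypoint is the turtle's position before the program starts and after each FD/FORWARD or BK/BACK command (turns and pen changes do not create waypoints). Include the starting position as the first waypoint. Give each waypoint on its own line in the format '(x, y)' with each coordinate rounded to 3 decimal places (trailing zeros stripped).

Answer: (0, 0)
(-1, 0)
(7, 0)
(14.5, 12.99)

Derivation:
Executing turtle program step by step:
Start: pos=(0,0), heading=0, pen down
BK 1: (0,0) -> (-1,0) [heading=0, draw]
RT 150: heading 0 -> 210
LT 150: heading 210 -> 0
FD 8: (-1,0) -> (7,0) [heading=0, draw]
LT 60: heading 0 -> 60
FD 15: (7,0) -> (14.5,12.99) [heading=60, draw]
Final: pos=(14.5,12.99), heading=60, 3 segment(s) drawn
Waypoints (4 total):
(0, 0)
(-1, 0)
(7, 0)
(14.5, 12.99)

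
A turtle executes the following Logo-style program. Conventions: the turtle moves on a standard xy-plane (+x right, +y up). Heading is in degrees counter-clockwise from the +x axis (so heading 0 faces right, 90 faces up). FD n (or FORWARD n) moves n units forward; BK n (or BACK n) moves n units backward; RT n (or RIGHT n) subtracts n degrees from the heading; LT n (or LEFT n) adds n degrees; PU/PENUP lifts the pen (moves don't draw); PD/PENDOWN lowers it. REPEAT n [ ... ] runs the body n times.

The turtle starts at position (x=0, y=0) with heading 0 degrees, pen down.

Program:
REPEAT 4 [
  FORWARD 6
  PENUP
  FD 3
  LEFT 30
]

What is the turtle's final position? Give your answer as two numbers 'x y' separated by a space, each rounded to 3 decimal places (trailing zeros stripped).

Answer: 21.294 21.294

Derivation:
Executing turtle program step by step:
Start: pos=(0,0), heading=0, pen down
REPEAT 4 [
  -- iteration 1/4 --
  FD 6: (0,0) -> (6,0) [heading=0, draw]
  PU: pen up
  FD 3: (6,0) -> (9,0) [heading=0, move]
  LT 30: heading 0 -> 30
  -- iteration 2/4 --
  FD 6: (9,0) -> (14.196,3) [heading=30, move]
  PU: pen up
  FD 3: (14.196,3) -> (16.794,4.5) [heading=30, move]
  LT 30: heading 30 -> 60
  -- iteration 3/4 --
  FD 6: (16.794,4.5) -> (19.794,9.696) [heading=60, move]
  PU: pen up
  FD 3: (19.794,9.696) -> (21.294,12.294) [heading=60, move]
  LT 30: heading 60 -> 90
  -- iteration 4/4 --
  FD 6: (21.294,12.294) -> (21.294,18.294) [heading=90, move]
  PU: pen up
  FD 3: (21.294,18.294) -> (21.294,21.294) [heading=90, move]
  LT 30: heading 90 -> 120
]
Final: pos=(21.294,21.294), heading=120, 1 segment(s) drawn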